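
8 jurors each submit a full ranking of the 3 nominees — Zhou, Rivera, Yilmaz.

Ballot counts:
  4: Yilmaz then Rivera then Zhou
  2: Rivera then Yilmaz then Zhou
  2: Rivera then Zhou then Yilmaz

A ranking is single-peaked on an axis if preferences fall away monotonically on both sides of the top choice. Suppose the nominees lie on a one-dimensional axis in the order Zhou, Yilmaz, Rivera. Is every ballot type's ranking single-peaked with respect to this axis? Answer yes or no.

Axis positions: Zhou=1, Yilmaz=2, Rivera=3.
Ballot type 1 (peak Yilmaz at position 2): ranking walks positions 2-3-1, expanding outward from the peak — single-peaked.
Ballot type 2 (peak Rivera at position 3): ranking walks positions 3-2-1, expanding outward from the peak — single-peaked.
Ballot type 3: ranking walks positions 3-1-2; Zhou is ranked above Yilmaz even though Yilmaz lies between Zhou and the peak Rivera on the axis — preferences dip and rise again. Not single-peaked.
Ballot type 3 violates single-peakedness, so the profile is not single-peaked on this axis.

no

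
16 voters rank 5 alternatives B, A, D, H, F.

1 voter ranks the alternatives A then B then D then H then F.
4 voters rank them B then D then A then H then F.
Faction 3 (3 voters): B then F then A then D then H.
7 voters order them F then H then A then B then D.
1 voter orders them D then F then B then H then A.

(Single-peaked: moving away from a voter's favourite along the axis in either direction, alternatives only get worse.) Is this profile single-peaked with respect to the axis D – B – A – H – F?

Axis positions: D=1, B=2, A=3, H=4, F=5.
Faction 1 (peak A at position 3): ranking walks positions 3-2-1-4-5, expanding outward from the peak — single-peaked.
Faction 2 (peak B at position 2): ranking walks positions 2-1-3-4-5, expanding outward from the peak — single-peaked.
Faction 3: ranking walks positions 2-5-3-1-4; F is ranked above A even though A lies between F and the peak B on the axis — preferences dip and rise again. Not single-peaked.
Faction 4 (peak F at position 5): ranking walks positions 5-4-3-2-1, expanding outward from the peak — single-peaked.
Faction 5: ranking walks positions 1-5-2-4-3; F is ranked above B even though B lies between F and the peak D on the axis — preferences dip and rise again. Not single-peaked.
Faction 3 violates single-peakedness, so the profile is not single-peaked on this axis.

no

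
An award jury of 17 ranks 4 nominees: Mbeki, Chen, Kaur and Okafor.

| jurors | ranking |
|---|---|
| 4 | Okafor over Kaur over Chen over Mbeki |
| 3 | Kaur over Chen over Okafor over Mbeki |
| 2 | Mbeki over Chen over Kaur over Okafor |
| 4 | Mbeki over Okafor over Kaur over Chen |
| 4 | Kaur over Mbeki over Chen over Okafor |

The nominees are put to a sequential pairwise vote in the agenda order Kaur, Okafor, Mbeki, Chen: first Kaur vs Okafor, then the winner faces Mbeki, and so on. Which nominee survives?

Kaur

Round 1: Kaur vs Okafor — 9–8, Kaur advances.
Round 2: Kaur vs Mbeki — 11–6, Kaur advances.
Round 3: Kaur vs Chen — 15–2, Kaur advances.
The agenda winner is Kaur.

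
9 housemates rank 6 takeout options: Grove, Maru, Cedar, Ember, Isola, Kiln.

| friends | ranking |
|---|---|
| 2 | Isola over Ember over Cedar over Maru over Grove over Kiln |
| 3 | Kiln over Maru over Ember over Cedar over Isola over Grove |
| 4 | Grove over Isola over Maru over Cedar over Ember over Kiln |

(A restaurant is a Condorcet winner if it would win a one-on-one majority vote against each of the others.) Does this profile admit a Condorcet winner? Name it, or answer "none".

Head-to-head results (9 friends):
Grove vs Maru: Grove preferred on 4 ballots; Maru wins 5–4.
Grove vs Cedar: Grove preferred on 4 ballots; Cedar wins 5–4.
Grove vs Ember: Grove preferred on 4 ballots; Ember wins 5–4.
Grove vs Isola: Grove is ranked higher on 4 ballots, Isola on 5. Isola wins 5–4.
Grove vs Kiln: 2+4 = 6 for Grove, 3 for Kiln — Grove by 6–3.
Maru vs Cedar: 7 to 2, Maru.
Maru vs Ember: Maru preferred on 3+4 = 7 ballots; Maru wins 7–2.
Maru vs Isola: Maru preferred on 3 ballots; Isola wins 6–3.
Maru vs Kiln: Maru is ranked higher on 2+4 = 6 ballots, Kiln on 3. Maru wins 6–3.
Cedar vs Ember: Cedar is ranked higher on 4 ballots, Ember on 5. Ember wins 5–4.
Cedar vs Isola: Cedar preferred on 3 ballots; Isola wins 6–3.
Cedar vs Kiln: Cedar is ranked higher on 2+4 = 6 ballots, Kiln on 3. Cedar wins 6–3.
Ember vs Isola: 3 for Ember, 6 for Isola — Isola by 6–3.
Ember vs Kiln: 6 to 3, Ember.
Isola vs Kiln: Isola is ranked higher on 2+4 = 6 ballots, Kiln on 3. Isola wins 6–3.
Only Isola has no losses; Isola is the Condorcet winner.

Isola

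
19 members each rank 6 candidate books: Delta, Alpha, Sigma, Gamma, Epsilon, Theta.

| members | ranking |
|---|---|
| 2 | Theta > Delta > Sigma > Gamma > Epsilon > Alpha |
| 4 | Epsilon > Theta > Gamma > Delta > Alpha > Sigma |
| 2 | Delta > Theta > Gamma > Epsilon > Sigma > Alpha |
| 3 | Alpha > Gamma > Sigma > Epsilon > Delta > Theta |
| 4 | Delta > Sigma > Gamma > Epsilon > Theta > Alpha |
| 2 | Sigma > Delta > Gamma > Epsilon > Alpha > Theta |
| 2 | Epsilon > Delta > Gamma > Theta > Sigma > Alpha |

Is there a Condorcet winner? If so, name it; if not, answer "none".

Delta

Head-to-head results (19 members):
Delta vs Alpha: Delta, 16–3.
Delta vs Sigma: 2+4+2+4+2 = 14 for Delta, 5 for Sigma — Delta by 14–5.
Delta vs Gamma: Delta wins 12–7.
Delta vs Epsilon: Delta wins 10–9.
Delta–Theta: Delta 13–6.
Alpha vs Sigma: Alpha preferred on 4+3 = 7 ballots; Sigma wins 12–7.
Alpha vs Gamma: 3 for Alpha, 16 for Gamma — Gamma by 16–3.
Alpha vs Epsilon: Epsilon, 16–3.
Alpha vs Theta: Theta, 14–5.
Sigma vs Gamma: Sigma preferred on 2+4+2 = 8 ballots; Gamma wins 11–8.
Sigma vs Epsilon: 11 to 8, Sigma.
Sigma vs Theta: 9 to 10, Theta.
Gamma vs Epsilon: 13 to 6, Gamma.
Gamma vs Theta: 3+4+2+2 = 11 for Gamma, 8 for Theta — Gamma by 11–8.
Epsilon vs Theta: Epsilon, 15–4.
Delta defeats every rival head-to-head and is the Condorcet winner.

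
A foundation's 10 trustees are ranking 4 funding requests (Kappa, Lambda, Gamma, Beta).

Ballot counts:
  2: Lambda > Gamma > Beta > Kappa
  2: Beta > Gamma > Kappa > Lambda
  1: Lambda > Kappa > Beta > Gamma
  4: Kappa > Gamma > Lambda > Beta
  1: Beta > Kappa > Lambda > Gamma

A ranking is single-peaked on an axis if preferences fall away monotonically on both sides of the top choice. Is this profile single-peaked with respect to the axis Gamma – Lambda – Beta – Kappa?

no

Axis positions: Gamma=1, Lambda=2, Beta=3, Kappa=4.
Group 1 (peak Lambda at position 2): ranking walks positions 2-1-3-4, expanding outward from the peak — single-peaked.
Group 2: ranking walks positions 3-1-4-2; Gamma is ranked above Lambda even though Lambda lies between Gamma and the peak Beta on the axis — preferences dip and rise again. Not single-peaked.
Group 3: ranking walks positions 2-4-3-1; Kappa is ranked above Beta even though Beta lies between Kappa and the peak Lambda on the axis — preferences dip and rise again. Not single-peaked.
Group 4: ranking walks positions 4-1-2-3; Gamma is ranked above Beta even though Beta lies between Gamma and the peak Kappa on the axis — preferences dip and rise again. Not single-peaked.
Group 5 (peak Beta at position 3): ranking walks positions 3-4-2-1, expanding outward from the peak — single-peaked.
Group 2 violates single-peakedness, so the profile is not single-peaked on this axis.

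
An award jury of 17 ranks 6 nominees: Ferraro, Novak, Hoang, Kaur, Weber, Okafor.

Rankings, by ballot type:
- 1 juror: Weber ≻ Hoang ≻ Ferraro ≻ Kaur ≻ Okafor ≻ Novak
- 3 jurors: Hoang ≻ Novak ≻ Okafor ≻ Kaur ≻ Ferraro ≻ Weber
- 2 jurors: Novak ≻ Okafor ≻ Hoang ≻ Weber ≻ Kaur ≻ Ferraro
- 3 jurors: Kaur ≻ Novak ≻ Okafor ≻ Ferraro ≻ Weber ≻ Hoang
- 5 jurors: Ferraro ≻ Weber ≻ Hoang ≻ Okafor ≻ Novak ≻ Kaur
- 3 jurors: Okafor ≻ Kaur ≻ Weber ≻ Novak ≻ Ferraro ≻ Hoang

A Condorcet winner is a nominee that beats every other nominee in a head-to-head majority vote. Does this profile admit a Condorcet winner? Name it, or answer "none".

none

Check each pair by majority over 17 ballots:
Ferraro vs Novak: 1+5 = 6 for Ferraro, 11 for Novak — Novak by 11–6.
Ferraro vs Hoang: Ferraro preferred on 3+5+3 = 11 ballots; Ferraro wins 11–6.
Ferraro vs Kaur: Ferraro preferred on 1+5 = 6 ballots; Kaur wins 11–6.
Ferraro vs Weber: Ferraro preferred on 3+3+5 = 11 ballots; Ferraro wins 11–6.
Ferraro vs Okafor: Ferraro preferred on 1+5 = 6 ballots; Okafor wins 11–6.
Novak vs Hoang: 2+3+3 = 8 for Novak, 9 for Hoang — Hoang by 9–8.
Novak vs Kaur: 3+2+5 = 10 for Novak, 7 for Kaur — Novak by 10–7.
Novak vs Weber: Novak is ranked higher on 3+2+3 = 8 ballots, Weber on 9. Weber wins 9–8.
Novak vs Okafor: 8 to 9, Okafor.
Hoang vs Kaur: 1+3+2+5 = 11 for Hoang, 6 for Kaur — Hoang by 11–6.
Hoang vs Weber: Hoang is ranked higher on 3+2 = 5 ballots, Weber on 12. Weber wins 12–5.
Hoang vs Okafor: 9 to 8, Hoang.
Kaur vs Weber: Kaur preferred on 3+3+3 = 9 ballots; Kaur wins 9–8.
Kaur vs Okafor: 4 to 13, Okafor.
Weber vs Okafor: Weber preferred on 1+5 = 6 ballots; Okafor wins 11–6.
Each nominee drops at least one matchup (Ferraro loses to Novak; Novak loses to Hoang; Hoang loses to Ferraro; Kaur loses to Novak; Weber loses to Ferraro; Okafor loses to Hoang); the cycle Ferraro beats Hoang beats Novak beats Ferraro rules out a Condorcet winner.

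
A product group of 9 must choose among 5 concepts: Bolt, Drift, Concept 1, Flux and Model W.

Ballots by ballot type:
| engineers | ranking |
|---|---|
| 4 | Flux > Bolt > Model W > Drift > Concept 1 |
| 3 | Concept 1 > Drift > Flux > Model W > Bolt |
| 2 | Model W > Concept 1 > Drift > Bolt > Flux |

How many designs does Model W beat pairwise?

Model W against each rival (9 engineers):
Model W vs Bolt: Model W preferred on 3+2 = 5 ballots; Model W wins 5–4.
Model W vs Drift: Model W wins 6–3.
Model W vs Concept 1: Model W preferred on 4+2 = 6 ballots; Model W wins 6–3.
Model W vs Flux: Flux wins 7–2.
Model W beats Bolt, Drift, Concept 1; loses to Flux — 3 pairwise wins.

3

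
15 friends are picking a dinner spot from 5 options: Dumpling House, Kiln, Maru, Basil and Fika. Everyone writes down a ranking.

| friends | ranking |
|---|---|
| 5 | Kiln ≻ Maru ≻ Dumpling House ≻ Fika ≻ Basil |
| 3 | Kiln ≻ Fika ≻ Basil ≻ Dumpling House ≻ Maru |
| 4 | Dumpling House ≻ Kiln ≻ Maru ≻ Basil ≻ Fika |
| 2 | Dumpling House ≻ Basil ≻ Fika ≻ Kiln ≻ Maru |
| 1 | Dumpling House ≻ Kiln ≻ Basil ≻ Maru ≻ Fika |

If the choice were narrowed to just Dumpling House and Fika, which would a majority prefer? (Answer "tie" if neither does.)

Ballots ranking Dumpling House above Fika: 5 + 4 + 2 + 1 = 12.
Ballots ranking Fika above Dumpling House: 15 − 12 = 3.
Dumpling House wins the head-to-head 12–3.

Dumpling House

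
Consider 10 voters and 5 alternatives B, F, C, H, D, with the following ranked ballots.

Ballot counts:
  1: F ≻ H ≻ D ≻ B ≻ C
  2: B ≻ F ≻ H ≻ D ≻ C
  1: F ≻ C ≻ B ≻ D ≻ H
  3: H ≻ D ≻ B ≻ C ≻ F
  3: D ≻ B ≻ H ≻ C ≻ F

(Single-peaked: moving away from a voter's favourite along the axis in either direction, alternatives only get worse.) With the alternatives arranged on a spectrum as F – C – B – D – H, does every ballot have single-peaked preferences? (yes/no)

no

Axis positions: F=1, C=2, B=3, D=4, H=5.
Bloc 1: ranking walks positions 1-5-4-3-2; H is ranked above C even though C lies between H and the peak F on the axis — preferences dip and rise again. Not single-peaked.
Bloc 2: ranking walks positions 3-1-5-4-2; F is ranked above C even though C lies between F and the peak B on the axis — preferences dip and rise again. Not single-peaked.
Bloc 3 (peak F at position 1): ranking walks positions 1-2-3-4-5, expanding outward from the peak — single-peaked.
Bloc 4 (peak H at position 5): ranking walks positions 5-4-3-2-1, expanding outward from the peak — single-peaked.
Bloc 5 (peak D at position 4): ranking walks positions 4-3-5-2-1, expanding outward from the peak — single-peaked.
Bloc 1 violates single-peakedness, so the profile is not single-peaked on this axis.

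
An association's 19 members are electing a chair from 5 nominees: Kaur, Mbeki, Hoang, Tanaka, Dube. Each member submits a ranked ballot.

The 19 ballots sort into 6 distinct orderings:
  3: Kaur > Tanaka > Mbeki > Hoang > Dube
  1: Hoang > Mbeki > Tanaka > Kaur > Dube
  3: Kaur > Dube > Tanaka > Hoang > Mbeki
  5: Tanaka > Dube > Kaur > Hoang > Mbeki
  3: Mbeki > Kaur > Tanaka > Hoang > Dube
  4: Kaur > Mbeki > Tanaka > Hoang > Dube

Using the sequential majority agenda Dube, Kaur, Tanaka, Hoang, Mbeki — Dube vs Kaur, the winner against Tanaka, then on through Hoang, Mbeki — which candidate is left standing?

Kaur

Round 1: Dube vs Kaur — 5–14, Kaur advances.
Round 2: Kaur vs Tanaka — 13–6, Kaur advances.
Round 3: Kaur vs Hoang — 18–1, Kaur advances.
Round 4: Kaur vs Mbeki — 15–4, Kaur advances.
Kaur survives the agenda.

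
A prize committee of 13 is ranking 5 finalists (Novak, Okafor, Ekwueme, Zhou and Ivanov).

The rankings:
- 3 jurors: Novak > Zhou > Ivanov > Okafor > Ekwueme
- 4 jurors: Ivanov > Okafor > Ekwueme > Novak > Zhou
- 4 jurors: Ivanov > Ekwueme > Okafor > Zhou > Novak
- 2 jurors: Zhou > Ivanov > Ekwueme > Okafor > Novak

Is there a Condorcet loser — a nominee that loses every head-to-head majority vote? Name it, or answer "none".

Pairwise majorities:
Novak vs Okafor: Okafor wins 10–3.
Novak vs Ekwueme: Novak preferred on 3 ballots; Ekwueme wins 10–3.
Novak vs Zhou: 3+4 = 7 for Novak, 6 for Zhou — Novak by 7–6.
Novak vs Ivanov: Ivanov, 10–3.
Okafor vs Ekwueme: Okafor preferred on 3+4 = 7 ballots; Okafor wins 7–6.
Okafor vs Zhou: Okafor, 8–5.
Okafor vs Ivanov: Okafor is ranked higher on 0 ballots, Ivanov on 13. Ivanov wins 13–0.
Ekwueme vs Zhou: 8 to 5, Ekwueme.
Ekwueme vs Ivanov: 0 to 13, Ivanov.
Zhou vs Ivanov: Ivanov, 8–5.
Zhou is beaten in every head-to-head and is the Condorcet loser.

Zhou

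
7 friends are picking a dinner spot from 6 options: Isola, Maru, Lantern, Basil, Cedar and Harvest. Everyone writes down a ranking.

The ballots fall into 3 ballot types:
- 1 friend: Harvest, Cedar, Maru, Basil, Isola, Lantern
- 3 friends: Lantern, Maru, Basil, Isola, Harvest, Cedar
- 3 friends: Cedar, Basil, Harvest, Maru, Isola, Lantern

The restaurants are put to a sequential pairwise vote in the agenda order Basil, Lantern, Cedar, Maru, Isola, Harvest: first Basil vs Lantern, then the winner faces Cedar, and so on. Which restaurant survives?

Harvest

Round 1: Basil vs Lantern — 4–3, Basil advances.
Round 2: Basil vs Cedar — 3–4, Cedar advances.
Round 3: Cedar vs Maru — 4–3, Cedar advances.
Round 4: Cedar vs Isola — 4–3, Cedar advances.
Round 5: Cedar vs Harvest — 3–4, Harvest advances.
Harvest survives the agenda.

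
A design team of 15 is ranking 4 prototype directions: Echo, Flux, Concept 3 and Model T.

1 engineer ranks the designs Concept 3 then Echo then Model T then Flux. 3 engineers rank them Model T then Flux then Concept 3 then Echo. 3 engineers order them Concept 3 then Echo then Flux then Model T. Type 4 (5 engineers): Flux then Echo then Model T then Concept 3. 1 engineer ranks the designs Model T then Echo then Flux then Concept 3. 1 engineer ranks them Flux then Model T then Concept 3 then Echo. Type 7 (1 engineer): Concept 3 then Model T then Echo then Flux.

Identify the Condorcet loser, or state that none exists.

Head-to-head results (15 engineers):
Echo vs Flux: 6 to 9, Flux.
Echo vs Concept 3: 6 to 9, Concept 3.
Echo vs Model T: 1+3+5 = 9 for Echo, 6 for Model T — Echo by 9–6.
Flux vs Concept 3: 10 to 5, Flux.
Flux vs Model T: 9 to 6, Flux.
Concept 3 vs Model T: Concept 3 preferred on 1+3+1 = 5 ballots; Model T wins 10–5.
Each design has at least one pairwise win (Echo beats Model T; Flux beats Echo; Concept 3 beats Echo; Model T beats Concept 3) — no Condorcet loser.

none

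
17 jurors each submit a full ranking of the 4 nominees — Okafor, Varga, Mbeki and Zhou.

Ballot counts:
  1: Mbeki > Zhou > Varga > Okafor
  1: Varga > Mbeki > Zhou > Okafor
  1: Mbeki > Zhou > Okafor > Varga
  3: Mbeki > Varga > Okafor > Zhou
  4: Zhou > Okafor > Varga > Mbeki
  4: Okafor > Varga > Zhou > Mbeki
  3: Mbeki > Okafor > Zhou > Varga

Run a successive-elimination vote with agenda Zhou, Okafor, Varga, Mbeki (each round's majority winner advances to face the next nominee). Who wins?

Round 1: Zhou vs Okafor — 7–10, Okafor advances.
Round 2: Okafor vs Varga — 12–5, Okafor advances.
Round 3: Okafor vs Mbeki — 8–9, Mbeki advances.
Mbeki survives the agenda.

Mbeki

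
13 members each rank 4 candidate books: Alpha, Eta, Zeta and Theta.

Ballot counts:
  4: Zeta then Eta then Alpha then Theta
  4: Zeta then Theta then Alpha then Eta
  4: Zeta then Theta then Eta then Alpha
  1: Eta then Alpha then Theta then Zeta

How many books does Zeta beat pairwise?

3

Zeta against each rival (13 members):
Zeta vs Alpha: 4+4+4 = 12 for Zeta, 1 for Alpha — Zeta by 12–1.
Zeta vs Eta: Zeta preferred on 4+4+4 = 12 ballots; Zeta wins 12–1.
Zeta vs Theta: Zeta wins 12–1.
Zeta beats Alpha, Eta, Theta — 3 pairwise wins.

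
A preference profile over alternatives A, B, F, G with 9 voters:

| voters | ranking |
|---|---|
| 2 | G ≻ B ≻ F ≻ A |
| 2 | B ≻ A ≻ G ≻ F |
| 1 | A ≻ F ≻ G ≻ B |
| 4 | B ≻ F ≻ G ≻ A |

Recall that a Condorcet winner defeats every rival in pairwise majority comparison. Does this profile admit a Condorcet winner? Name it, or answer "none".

Head-to-head results (9 voters):
A vs B: A preferred on 1 ballot; B wins 8–1.
A–F: F 6–3.
A vs G: G wins 6–3.
B vs F: 8 to 1, B.
B vs G: 6 to 3, B.
F vs G: F wins 5–4.
B wins every pairwise contest, so B is the Condorcet winner.

B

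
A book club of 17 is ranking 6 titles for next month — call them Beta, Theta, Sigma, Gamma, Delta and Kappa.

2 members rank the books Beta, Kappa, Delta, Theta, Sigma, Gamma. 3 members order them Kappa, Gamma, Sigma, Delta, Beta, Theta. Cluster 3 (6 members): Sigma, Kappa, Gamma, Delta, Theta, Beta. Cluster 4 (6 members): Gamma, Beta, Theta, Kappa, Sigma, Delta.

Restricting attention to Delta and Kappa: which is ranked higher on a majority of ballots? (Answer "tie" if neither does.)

Kappa

No ballot ranks Delta above Kappa: 0.
Ballots ranking Kappa above Delta: 17 − 0 = 17.
Kappa wins the head-to-head 17–0.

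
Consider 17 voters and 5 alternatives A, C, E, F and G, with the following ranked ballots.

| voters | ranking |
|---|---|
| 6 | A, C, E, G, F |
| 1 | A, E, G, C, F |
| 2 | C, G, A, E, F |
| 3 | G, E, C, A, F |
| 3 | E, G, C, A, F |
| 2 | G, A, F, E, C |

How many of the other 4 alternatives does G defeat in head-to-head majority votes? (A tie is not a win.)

G against each rival (17 voters):
G vs A: G preferred on 2+3+3+2 = 10 ballots; G wins 10–7.
G vs C: G, 9–8.
G vs E: E wins 10–7.
G vs F: G, 17–0.
G beats A, C, F; loses to E — 3 pairwise wins.

3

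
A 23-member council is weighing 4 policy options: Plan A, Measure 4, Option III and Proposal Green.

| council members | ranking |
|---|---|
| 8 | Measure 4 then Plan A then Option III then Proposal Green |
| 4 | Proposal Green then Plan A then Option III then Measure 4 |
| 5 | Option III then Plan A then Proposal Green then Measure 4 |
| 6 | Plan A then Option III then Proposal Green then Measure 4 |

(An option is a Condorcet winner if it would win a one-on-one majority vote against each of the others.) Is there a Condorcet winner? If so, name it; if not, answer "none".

Plan A

Check each pair by majority over 23 ballots:
Plan A vs Measure 4: 4+5+6 = 15 for Plan A, 8 for Measure 4 — Plan A by 15–8.
Plan A vs Option III: Plan A is ranked higher on 8+4+6 = 18 ballots, Option III on 5. Plan A wins 18–5.
Plan A vs Proposal Green: Plan A preferred on 8+5+6 = 19 ballots; Plan A wins 19–4.
Measure 4 vs Option III: 8 to 15, Option III.
Measure 4 vs Proposal Green: 8 for Measure 4, 15 for Proposal Green — Proposal Green by 15–8.
Option III vs Proposal Green: Option III preferred on 8+5+6 = 19 ballots; Option III wins 19–4.
Plan A wins every pairwise contest, so Plan A is the Condorcet winner.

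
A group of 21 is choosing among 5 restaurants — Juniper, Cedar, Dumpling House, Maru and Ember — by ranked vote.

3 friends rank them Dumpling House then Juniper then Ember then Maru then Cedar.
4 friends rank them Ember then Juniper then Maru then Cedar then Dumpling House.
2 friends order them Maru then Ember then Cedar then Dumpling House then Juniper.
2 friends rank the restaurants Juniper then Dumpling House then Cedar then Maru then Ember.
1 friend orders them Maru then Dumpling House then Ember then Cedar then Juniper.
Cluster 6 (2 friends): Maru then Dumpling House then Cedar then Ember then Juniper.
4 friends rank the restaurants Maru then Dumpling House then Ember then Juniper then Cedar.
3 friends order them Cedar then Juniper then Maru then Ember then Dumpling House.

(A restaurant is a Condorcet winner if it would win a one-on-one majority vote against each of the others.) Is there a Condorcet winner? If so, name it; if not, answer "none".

none

Check each pair by majority over 21 ballots:
Juniper vs Cedar: 13 to 8, Juniper.
Juniper vs Dumpling House: 9 to 12, Dumpling House.
Juniper vs Maru: Juniper is ranked higher on 3+4+2+3 = 12 ballots, Maru on 9. Juniper wins 12–9.
Juniper vs Ember: 8 to 13, Ember.
Cedar vs Dumpling House: Cedar is ranked higher on 4+2+3 = 9 ballots, Dumpling House on 12. Dumpling House wins 12–9.
Cedar vs Maru: 2+3 = 5 for Cedar, 16 for Maru — Maru by 16–5.
Cedar vs Ember: 2+2+3 = 7 for Cedar, 14 for Ember — Ember by 14–7.
Dumpling House vs Maru: 5 to 16, Maru.
Dumpling House vs Ember: 12 to 9, Dumpling House.
Maru vs Ember: Maru is ranked higher on 2+2+1+2+4+3 = 14 ballots, Ember on 7. Maru wins 14–7.
Each restaurant drops at least one matchup (Juniper loses to Dumpling House; Cedar loses to Juniper; Dumpling House loses to Maru; Maru loses to Juniper; Ember loses to Dumpling House); the cycle Juniper beats Maru beats Dumpling House beats Juniper rules out a Condorcet winner.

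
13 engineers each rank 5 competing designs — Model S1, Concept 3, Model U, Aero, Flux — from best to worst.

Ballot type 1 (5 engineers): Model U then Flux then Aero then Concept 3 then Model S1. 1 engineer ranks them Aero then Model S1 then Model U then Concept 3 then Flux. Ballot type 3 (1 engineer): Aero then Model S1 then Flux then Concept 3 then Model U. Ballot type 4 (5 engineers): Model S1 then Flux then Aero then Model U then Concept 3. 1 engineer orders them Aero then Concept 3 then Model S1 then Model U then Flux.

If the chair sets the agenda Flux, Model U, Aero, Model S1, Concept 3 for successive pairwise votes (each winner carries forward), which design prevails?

Round 1: Flux vs Model U — 6–7, Model U advances.
Round 2: Model U vs Aero — 5–8, Aero advances.
Round 3: Aero vs Model S1 — 8–5, Aero advances.
Round 4: Aero vs Concept 3 — 13–0, Aero advances.
The agenda winner is Aero.

Aero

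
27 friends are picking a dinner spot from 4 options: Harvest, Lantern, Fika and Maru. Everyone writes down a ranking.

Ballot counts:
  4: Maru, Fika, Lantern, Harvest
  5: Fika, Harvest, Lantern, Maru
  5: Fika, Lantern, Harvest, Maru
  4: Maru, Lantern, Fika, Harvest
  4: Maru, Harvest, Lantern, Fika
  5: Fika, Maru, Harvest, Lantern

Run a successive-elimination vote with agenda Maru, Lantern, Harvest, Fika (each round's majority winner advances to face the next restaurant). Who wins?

Round 1: Maru vs Lantern — 17–10, Maru advances.
Round 2: Maru vs Harvest — 17–10, Maru advances.
Round 3: Maru vs Fika — 12–15, Fika advances.
The agenda winner is Fika.

Fika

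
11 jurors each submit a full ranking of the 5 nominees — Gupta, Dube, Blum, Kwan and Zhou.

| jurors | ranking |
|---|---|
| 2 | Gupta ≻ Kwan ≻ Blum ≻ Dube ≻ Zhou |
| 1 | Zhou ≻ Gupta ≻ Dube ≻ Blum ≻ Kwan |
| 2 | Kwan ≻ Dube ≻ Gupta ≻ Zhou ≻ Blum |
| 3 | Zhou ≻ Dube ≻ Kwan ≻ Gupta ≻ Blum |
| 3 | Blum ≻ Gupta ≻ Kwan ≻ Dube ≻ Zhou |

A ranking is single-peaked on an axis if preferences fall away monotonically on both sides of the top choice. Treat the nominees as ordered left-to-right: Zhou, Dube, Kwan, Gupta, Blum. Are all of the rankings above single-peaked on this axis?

no

Axis positions: Zhou=1, Dube=2, Kwan=3, Gupta=4, Blum=5.
Group 1 (peak Gupta at position 4): ranking walks positions 4-3-5-2-1, expanding outward from the peak — single-peaked.
Group 2: ranking walks positions 1-4-2-5-3; Gupta is ranked above Dube even though Dube lies between Gupta and the peak Zhou on the axis — preferences dip and rise again. Not single-peaked.
Group 3 (peak Kwan at position 3): ranking walks positions 3-2-4-1-5, expanding outward from the peak — single-peaked.
Group 4 (peak Zhou at position 1): ranking walks positions 1-2-3-4-5, expanding outward from the peak — single-peaked.
Group 5 (peak Blum at position 5): ranking walks positions 5-4-3-2-1, expanding outward from the peak — single-peaked.
Group 2 violates single-peakedness, so the profile is not single-peaked on this axis.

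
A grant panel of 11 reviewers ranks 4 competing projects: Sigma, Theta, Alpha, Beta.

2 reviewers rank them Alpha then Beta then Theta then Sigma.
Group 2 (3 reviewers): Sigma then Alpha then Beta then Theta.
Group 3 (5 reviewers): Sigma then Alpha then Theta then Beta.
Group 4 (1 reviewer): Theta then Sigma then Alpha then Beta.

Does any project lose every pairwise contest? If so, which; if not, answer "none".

Beta

Pairwise majorities:
Sigma–Theta: Sigma 8–3.
Sigma vs Alpha: Sigma, 9–2.
Sigma vs Beta: Sigma wins 9–2.
Theta–Alpha: Alpha 10–1.
Theta vs Beta: Theta is ranked higher on 5+1 = 6 ballots, Beta on 5. Theta wins 6–5.
Alpha vs Beta: Alpha wins 11–0.
Beta loses to every other project — it is the Condorcet loser.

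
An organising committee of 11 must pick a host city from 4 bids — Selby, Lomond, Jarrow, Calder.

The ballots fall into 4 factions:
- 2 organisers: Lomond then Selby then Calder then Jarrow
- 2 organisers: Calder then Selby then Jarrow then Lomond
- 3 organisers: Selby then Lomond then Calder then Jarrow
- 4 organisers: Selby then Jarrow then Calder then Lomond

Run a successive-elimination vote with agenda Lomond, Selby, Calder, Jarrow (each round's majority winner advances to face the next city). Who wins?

Round 1: Lomond vs Selby — 2–9, Selby advances.
Round 2: Selby vs Calder — 9–2, Selby advances.
Round 3: Selby vs Jarrow — 11–0, Selby advances.
Selby survives the agenda.

Selby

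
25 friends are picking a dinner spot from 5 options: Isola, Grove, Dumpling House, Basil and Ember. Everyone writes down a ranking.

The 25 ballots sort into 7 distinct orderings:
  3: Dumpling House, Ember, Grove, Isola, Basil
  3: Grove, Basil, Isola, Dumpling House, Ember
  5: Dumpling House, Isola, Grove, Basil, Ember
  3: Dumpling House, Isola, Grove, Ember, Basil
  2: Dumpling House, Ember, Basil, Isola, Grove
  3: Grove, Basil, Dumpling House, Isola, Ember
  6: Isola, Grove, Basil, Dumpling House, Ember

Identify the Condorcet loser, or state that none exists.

Pairwise majorities:
Isola vs Grove: Isola wins 16–9.
Isola vs Dumpling House: Dumpling House wins 16–9.
Isola–Basil: Isola 17–8.
Isola vs Ember: Isola preferred on 3+5+3+3+6 = 20 ballots; Isola wins 20–5.
Grove vs Dumpling House: Grove preferred on 3+3+6 = 12 ballots; Dumpling House wins 13–12.
Grove vs Basil: Grove wins 23–2.
Grove vs Ember: Grove preferred on 3+5+3+3+6 = 20 ballots; Grove wins 20–5.
Dumpling House vs Basil: Dumpling House, 13–12.
Dumpling House vs Ember: Dumpling House preferred on 25 ballots; Dumpling House wins 25–0.
Basil vs Ember: 17 to 8, Basil.
Ember loses to every other restaurant — it is the Condorcet loser.

Ember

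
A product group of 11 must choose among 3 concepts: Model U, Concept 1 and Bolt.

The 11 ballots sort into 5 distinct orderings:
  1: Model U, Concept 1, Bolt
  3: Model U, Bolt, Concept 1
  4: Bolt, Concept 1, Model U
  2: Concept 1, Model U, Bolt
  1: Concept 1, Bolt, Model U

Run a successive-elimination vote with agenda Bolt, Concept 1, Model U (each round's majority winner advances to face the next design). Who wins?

Model U

Round 1: Bolt vs Concept 1 — 7–4, Bolt advances.
Round 2: Bolt vs Model U — 5–6, Model U advances.
The agenda winner is Model U.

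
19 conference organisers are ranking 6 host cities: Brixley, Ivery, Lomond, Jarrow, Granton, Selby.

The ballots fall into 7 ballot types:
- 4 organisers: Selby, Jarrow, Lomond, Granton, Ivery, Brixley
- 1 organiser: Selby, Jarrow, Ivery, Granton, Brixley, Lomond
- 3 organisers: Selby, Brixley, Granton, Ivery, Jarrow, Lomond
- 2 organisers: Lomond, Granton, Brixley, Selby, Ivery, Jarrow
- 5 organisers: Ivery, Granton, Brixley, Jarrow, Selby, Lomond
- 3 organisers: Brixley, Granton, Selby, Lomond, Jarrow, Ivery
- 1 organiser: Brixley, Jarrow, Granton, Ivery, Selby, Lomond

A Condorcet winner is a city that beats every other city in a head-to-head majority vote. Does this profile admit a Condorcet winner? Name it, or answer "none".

Granton

Check each pair by majority over 19 ballots:
Brixley vs Ivery: Brixley is ranked higher on 3+2+3+1 = 9 ballots, Ivery on 10. Ivery wins 10–9.
Brixley vs Lomond: Brixley is ranked higher on 1+3+5+3+1 = 13 ballots, Lomond on 6. Brixley wins 13–6.
Brixley vs Jarrow: 3+2+5+3+1 = 14 for Brixley, 5 for Jarrow — Brixley by 14–5.
Brixley vs Granton: Brixley is ranked higher on 3+3+1 = 7 ballots, Granton on 12. Granton wins 12–7.
Brixley vs Selby: 11 to 8, Brixley.
Ivery vs Lomond: Ivery preferred on 1+3+5+1 = 10 ballots; Ivery wins 10–9.
Ivery vs Jarrow: 3+2+5 = 10 for Ivery, 9 for Jarrow — Ivery by 10–9.
Ivery vs Granton: 6 to 13, Granton.
Ivery vs Selby: 5+1 = 6 for Ivery, 13 for Selby — Selby by 13–6.
Lomond vs Jarrow: 5 to 14, Jarrow.
Lomond vs Granton: 4+2 = 6 for Lomond, 13 for Granton — Granton by 13–6.
Lomond vs Selby: Lomond is ranked higher on 2 ballots, Selby on 17. Selby wins 17–2.
Jarrow vs Granton: 6 to 13, Granton.
Jarrow vs Selby: 5+1 = 6 for Jarrow, 13 for Selby — Selby by 13–6.
Granton vs Selby: 11 to 8, Granton.
Granton beats each of Brixley, Ivery, Lomond, Jarrow, Selby — Granton is the Condorcet winner.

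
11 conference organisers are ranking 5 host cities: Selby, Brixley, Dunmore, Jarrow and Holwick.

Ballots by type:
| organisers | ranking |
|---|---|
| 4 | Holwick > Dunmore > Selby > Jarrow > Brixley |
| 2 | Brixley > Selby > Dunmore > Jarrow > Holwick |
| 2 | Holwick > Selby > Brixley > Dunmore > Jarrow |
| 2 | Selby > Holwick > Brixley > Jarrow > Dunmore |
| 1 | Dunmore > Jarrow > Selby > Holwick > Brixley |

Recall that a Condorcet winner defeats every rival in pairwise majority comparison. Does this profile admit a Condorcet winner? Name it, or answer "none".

Head-to-head results (11 organisers):
Selby vs Brixley: Selby is ranked higher on 4+2+2+1 = 9 ballots, Brixley on 2. Selby wins 9–2.
Selby vs Dunmore: Selby is ranked higher on 2+2+2 = 6 ballots, Dunmore on 5. Selby wins 6–5.
Selby vs Jarrow: 4+2+2+2 = 10 for Selby, 1 for Jarrow — Selby by 10–1.
Selby vs Holwick: 5 to 6, Holwick.
Brixley vs Dunmore: 6 to 5, Brixley.
Brixley vs Jarrow: Brixley is ranked higher on 2+2+2 = 6 ballots, Jarrow on 5. Brixley wins 6–5.
Brixley vs Holwick: 2 to 9, Holwick.
Dunmore vs Jarrow: Dunmore preferred on 4+2+2+1 = 9 ballots; Dunmore wins 9–2.
Dunmore vs Holwick: 2+1 = 3 for Dunmore, 8 for Holwick — Holwick by 8–3.
Jarrow vs Holwick: Jarrow preferred on 2+1 = 3 ballots; Holwick wins 8–3.
Only Holwick has no losses; Holwick is the Condorcet winner.

Holwick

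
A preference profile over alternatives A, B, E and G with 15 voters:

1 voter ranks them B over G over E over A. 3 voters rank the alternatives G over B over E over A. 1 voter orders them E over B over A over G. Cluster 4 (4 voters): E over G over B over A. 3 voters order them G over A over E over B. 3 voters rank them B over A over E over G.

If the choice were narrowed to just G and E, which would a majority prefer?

Ballots ranking G above E: 1 + 3 + 3 = 7.
Ballots ranking E above G: 15 − 7 = 8.
E wins the head-to-head 8–7.

E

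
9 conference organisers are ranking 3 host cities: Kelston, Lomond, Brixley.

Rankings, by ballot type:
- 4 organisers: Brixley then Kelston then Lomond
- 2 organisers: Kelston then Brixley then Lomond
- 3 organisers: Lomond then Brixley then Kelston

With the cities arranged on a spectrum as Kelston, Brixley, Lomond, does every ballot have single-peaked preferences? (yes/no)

Axis positions: Kelston=1, Brixley=2, Lomond=3.
Ballot type 1 (peak Brixley at position 2): ranking walks positions 2-1-3, expanding outward from the peak — single-peaked.
Ballot type 2 (peak Kelston at position 1): ranking walks positions 1-2-3, expanding outward from the peak — single-peaked.
Ballot type 3 (peak Lomond at position 3): ranking walks positions 3-2-1, expanding outward from the peak — single-peaked.
Every ranking is single-peaked on this axis.

yes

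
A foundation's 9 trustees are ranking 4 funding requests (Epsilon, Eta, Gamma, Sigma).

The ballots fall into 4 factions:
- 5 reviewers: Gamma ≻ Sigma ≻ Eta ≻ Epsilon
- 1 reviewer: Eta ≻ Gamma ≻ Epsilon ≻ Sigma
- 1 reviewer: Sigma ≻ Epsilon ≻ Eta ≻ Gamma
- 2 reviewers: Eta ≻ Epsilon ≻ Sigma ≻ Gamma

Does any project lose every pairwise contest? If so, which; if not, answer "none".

Pairwise majorities:
Epsilon vs Eta: Eta, 8–1.
Epsilon vs Gamma: Epsilon preferred on 1+2 = 3 ballots; Gamma wins 6–3.
Epsilon vs Sigma: 3 to 6, Sigma.
Eta vs Gamma: Gamma wins 5–4.
Eta vs Sigma: Sigma wins 6–3.
Gamma vs Sigma: Gamma, 6–3.
Epsilon is beaten in every head-to-head and is the Condorcet loser.

Epsilon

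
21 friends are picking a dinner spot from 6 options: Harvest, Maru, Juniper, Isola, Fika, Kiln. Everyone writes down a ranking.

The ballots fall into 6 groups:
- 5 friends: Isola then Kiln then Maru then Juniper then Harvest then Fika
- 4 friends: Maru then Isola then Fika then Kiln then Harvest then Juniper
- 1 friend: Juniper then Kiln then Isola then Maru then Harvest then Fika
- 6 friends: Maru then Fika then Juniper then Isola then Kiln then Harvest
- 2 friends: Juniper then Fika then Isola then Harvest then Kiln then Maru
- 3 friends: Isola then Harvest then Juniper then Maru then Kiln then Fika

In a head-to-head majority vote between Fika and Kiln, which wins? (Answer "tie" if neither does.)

Ballots ranking Fika above Kiln: 4 + 6 + 2 = 12.
Ballots ranking Kiln above Fika: 21 − 12 = 9.
Fika wins the head-to-head 12–9.

Fika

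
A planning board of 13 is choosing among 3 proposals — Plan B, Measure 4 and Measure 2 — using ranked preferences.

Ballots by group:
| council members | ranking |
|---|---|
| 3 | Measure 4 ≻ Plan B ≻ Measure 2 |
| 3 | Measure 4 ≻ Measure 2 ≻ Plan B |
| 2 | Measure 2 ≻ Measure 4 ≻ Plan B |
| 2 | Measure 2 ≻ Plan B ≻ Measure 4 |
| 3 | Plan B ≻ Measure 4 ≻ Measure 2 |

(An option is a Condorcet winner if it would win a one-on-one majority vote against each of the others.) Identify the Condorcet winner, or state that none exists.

Measure 4

Head-to-head results (13 council members):
Plan B vs Measure 4: Plan B is ranked higher on 2+3 = 5 ballots, Measure 4 on 8. Measure 4 wins 8–5.
Plan B vs Measure 2: Measure 2 wins 7–6.
Measure 4 vs Measure 2: Measure 4, 9–4.
Only Measure 4 has no losses; Measure 4 is the Condorcet winner.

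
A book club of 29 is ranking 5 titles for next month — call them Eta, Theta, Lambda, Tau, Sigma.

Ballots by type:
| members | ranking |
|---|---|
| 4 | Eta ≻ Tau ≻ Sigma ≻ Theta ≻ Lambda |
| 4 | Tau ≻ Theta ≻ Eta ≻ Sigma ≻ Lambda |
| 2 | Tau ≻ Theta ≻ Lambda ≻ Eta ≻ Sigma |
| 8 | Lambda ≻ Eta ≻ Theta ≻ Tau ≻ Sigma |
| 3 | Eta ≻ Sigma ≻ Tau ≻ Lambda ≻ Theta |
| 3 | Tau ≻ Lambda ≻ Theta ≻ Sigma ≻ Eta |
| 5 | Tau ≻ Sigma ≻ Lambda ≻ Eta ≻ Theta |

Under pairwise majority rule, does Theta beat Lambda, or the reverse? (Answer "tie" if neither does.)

Lambda

Ballots ranking Theta above Lambda: 4 + 4 + 2 = 10.
Ballots ranking Lambda above Theta: 29 − 10 = 19.
Lambda wins the head-to-head 19–10.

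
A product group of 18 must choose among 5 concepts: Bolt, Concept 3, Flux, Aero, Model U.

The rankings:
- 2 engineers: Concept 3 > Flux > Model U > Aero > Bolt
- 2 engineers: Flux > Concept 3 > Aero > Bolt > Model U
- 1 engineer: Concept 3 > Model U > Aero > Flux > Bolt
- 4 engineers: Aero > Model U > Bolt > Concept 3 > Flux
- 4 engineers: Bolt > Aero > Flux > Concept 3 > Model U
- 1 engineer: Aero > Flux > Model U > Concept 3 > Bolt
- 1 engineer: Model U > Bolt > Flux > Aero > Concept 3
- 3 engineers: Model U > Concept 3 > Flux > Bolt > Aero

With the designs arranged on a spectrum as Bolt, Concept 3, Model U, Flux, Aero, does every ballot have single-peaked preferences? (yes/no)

Axis positions: Bolt=1, Concept 3=2, Model U=3, Flux=4, Aero=5.
Ballot type 1: ranking walks positions 2-4-3-5-1; Flux is ranked above Model U even though Model U lies between Flux and the peak Concept 3 on the axis — preferences dip and rise again. Not single-peaked.
Ballot type 2: ranking walks positions 4-2-5-1-3; Concept 3 is ranked above Model U even though Model U lies between Concept 3 and the peak Flux on the axis — preferences dip and rise again. Not single-peaked.
Ballot type 3: ranking walks positions 2-3-5-4-1; Aero is ranked above Flux even though Flux lies between Aero and the peak Concept 3 on the axis — preferences dip and rise again. Not single-peaked.
Ballot type 4: ranking walks positions 5-3-1-2-4; Model U is ranked above Flux even though Flux lies between Model U and the peak Aero on the axis — preferences dip and rise again. Not single-peaked.
Ballot type 5: ranking walks positions 1-5-4-2-3; Aero is ranked above Concept 3 even though Concept 3 lies between Aero and the peak Bolt on the axis — preferences dip and rise again. Not single-peaked.
Ballot type 6 (peak Aero at position 5): ranking walks positions 5-4-3-2-1, expanding outward from the peak — single-peaked.
Ballot type 7: ranking walks positions 3-1-4-5-2; Bolt is ranked above Concept 3 even though Concept 3 lies between Bolt and the peak Model U on the axis — preferences dip and rise again. Not single-peaked.
Ballot type 8 (peak Model U at position 3): ranking walks positions 3-2-4-1-5, expanding outward from the peak — single-peaked.
Ballot type 1 violates single-peakedness, so the profile is not single-peaked on this axis.

no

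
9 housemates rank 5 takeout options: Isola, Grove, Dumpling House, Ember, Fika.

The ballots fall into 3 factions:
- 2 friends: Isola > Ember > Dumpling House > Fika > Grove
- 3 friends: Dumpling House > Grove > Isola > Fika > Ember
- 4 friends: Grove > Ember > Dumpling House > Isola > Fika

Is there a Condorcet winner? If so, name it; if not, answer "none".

Check each pair by majority over 9 ballots:
Isola vs Grove: Grove, 7–2.
Isola vs Dumpling House: Dumpling House wins 7–2.
Isola–Ember: Isola 5–4.
Isola–Fika: Isola 9–0.
Grove vs Dumpling House: Dumpling House wins 5–4.
Grove vs Ember: Grove, 7–2.
Grove vs Fika: Grove wins 7–2.
Dumpling House vs Ember: Ember, 6–3.
Dumpling House–Fika: Dumpling House 9–0.
Ember vs Fika: Ember wins 6–3.
Every restaurant loses at least once (Isola loses to Grove; Grove loses to Dumpling House; Dumpling House loses to Ember; Ember loses to Isola; Fika loses to Isola). The majority relation contains the cycle Isola > Ember > Dumpling House > Isola, so there is no Condorcet winner.

none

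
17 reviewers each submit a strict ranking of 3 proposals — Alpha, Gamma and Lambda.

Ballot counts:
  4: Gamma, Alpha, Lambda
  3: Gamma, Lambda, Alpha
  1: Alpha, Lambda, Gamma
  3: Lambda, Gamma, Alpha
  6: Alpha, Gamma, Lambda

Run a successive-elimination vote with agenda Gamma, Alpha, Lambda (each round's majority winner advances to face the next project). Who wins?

Round 1: Gamma vs Alpha — 10–7, Gamma advances.
Round 2: Gamma vs Lambda — 13–4, Gamma advances.
Gamma survives the agenda.

Gamma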